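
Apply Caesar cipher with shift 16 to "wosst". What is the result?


Caesar cipher: shift "wosst" by 16
  'w' (pos 22) + 16 = pos 12 = 'm'
  'o' (pos 14) + 16 = pos 4 = 'e'
  's' (pos 18) + 16 = pos 8 = 'i'
  's' (pos 18) + 16 = pos 8 = 'i'
  't' (pos 19) + 16 = pos 9 = 'j'
Result: meiij

meiij


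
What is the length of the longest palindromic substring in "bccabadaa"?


Input: "bccabadaa"
Checking substrings for palindromes:
  [3:6] "aba" (len 3) => palindrome
  [5:8] "ada" (len 3) => palindrome
  [1:3] "cc" (len 2) => palindrome
  [7:9] "aa" (len 2) => palindrome
Longest palindromic substring: "aba" with length 3

3


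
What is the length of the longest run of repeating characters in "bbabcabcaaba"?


Input: "bbabcabcaaba"
Scanning for longest run:
  Position 1 ('b'): continues run of 'b', length=2
  Position 2 ('a'): new char, reset run to 1
  Position 3 ('b'): new char, reset run to 1
  Position 4 ('c'): new char, reset run to 1
  Position 5 ('a'): new char, reset run to 1
  Position 6 ('b'): new char, reset run to 1
  Position 7 ('c'): new char, reset run to 1
  Position 8 ('a'): new char, reset run to 1
  Position 9 ('a'): continues run of 'a', length=2
  Position 10 ('b'): new char, reset run to 1
  Position 11 ('a'): new char, reset run to 1
Longest run: 'b' with length 2

2


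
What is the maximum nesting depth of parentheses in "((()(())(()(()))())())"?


Input: "((()(())(()(()))())())"
Tracking depth:
  Position 0 '(': depth becomes 1
  Position 1 '(': depth becomes 2
  Position 2 '(': depth becomes 3
  Position 3 ')': depth becomes 2
  Position 4 '(': depth becomes 3
  Position 5 '(': depth becomes 4
  Position 6 ')': depth becomes 3
  Position 7 ')': depth becomes 2
  Position 8 '(': depth becomes 3
  Position 9 '(': depth becomes 4
  Position 10 ')': depth becomes 3
  Position 11 '(': depth becomes 4
  Position 12 '(': depth becomes 5
  Position 13 ')': depth becomes 4
  Position 14 ')': depth becomes 3
  Position 15 ')': depth becomes 2
  Position 16 '(': depth becomes 3
  Position 17 ')': depth becomes 2
  Position 18 ')': depth becomes 1
  Position 19 '(': depth becomes 2
  Position 20 ')': depth becomes 1
  Position 21 ')': depth becomes 0
Maximum depth reached: 5

5


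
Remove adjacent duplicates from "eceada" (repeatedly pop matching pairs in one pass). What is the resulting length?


Input: eceada
Stack-based adjacent duplicate removal:
  Read 'e': push. Stack: e
  Read 'c': push. Stack: ec
  Read 'e': push. Stack: ece
  Read 'a': push. Stack: ecea
  Read 'd': push. Stack: ecead
  Read 'a': push. Stack: eceada
Final stack: "eceada" (length 6)

6


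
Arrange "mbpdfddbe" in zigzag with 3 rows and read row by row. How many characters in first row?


Zigzag "mbpdfddbe" into 3 rows:
Placing characters:
  'm' => row 0
  'b' => row 1
  'p' => row 2
  'd' => row 1
  'f' => row 0
  'd' => row 1
  'd' => row 2
  'b' => row 1
  'e' => row 0
Rows:
  Row 0: "mfe"
  Row 1: "bddb"
  Row 2: "pd"
First row length: 3

3


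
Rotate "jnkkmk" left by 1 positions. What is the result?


Input: "jnkkmk", rotate left by 1
First 1 characters: "j"
Remaining characters: "nkkmk"
Concatenate remaining + first: "nkkmk" + "j" = "nkkmkj"

nkkmkj


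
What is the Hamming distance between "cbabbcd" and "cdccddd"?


Comparing "cbabbcd" and "cdccddd" position by position:
  Position 0: 'c' vs 'c' => same
  Position 1: 'b' vs 'd' => differ
  Position 2: 'a' vs 'c' => differ
  Position 3: 'b' vs 'c' => differ
  Position 4: 'b' vs 'd' => differ
  Position 5: 'c' vs 'd' => differ
  Position 6: 'd' vs 'd' => same
Total differences (Hamming distance): 5

5


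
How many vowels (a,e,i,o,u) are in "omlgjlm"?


Input: omlgjlm
Checking each character:
  'o' at position 0: vowel (running total: 1)
  'm' at position 1: consonant
  'l' at position 2: consonant
  'g' at position 3: consonant
  'j' at position 4: consonant
  'l' at position 5: consonant
  'm' at position 6: consonant
Total vowels: 1

1


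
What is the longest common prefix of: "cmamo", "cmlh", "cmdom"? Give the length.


Words: cmamo, cmlh, cmdom
  Position 0: all 'c' => match
  Position 1: all 'm' => match
  Position 2: ('a', 'l', 'd') => mismatch, stop
LCP = "cm" (length 2)

2


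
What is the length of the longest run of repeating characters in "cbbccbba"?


Input: "cbbccbba"
Scanning for longest run:
  Position 1 ('b'): new char, reset run to 1
  Position 2 ('b'): continues run of 'b', length=2
  Position 3 ('c'): new char, reset run to 1
  Position 4 ('c'): continues run of 'c', length=2
  Position 5 ('b'): new char, reset run to 1
  Position 6 ('b'): continues run of 'b', length=2
  Position 7 ('a'): new char, reset run to 1
Longest run: 'b' with length 2

2


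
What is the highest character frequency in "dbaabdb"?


Input: dbaabdb
Character counts:
  'a': 2
  'b': 3
  'd': 2
Maximum frequency: 3

3


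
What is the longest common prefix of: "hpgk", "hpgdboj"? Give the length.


Words: hpgk, hpgdboj
  Position 0: all 'h' => match
  Position 1: all 'p' => match
  Position 2: all 'g' => match
  Position 3: ('k', 'd') => mismatch, stop
LCP = "hpg" (length 3)

3


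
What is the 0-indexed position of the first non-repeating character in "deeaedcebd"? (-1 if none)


Input: deeaedcebd
Character frequencies:
  'a': 1
  'b': 1
  'c': 1
  'd': 3
  'e': 4
Scanning left to right for freq == 1:
  Position 0 ('d'): freq=3, skip
  Position 1 ('e'): freq=4, skip
  Position 2 ('e'): freq=4, skip
  Position 3 ('a'): unique! => answer = 3

3


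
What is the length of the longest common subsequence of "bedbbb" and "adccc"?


LCS of "bedbbb" and "adccc"
DP table:
           a    d    c    c    c
      0    0    0    0    0    0
  b   0    0    0    0    0    0
  e   0    0    0    0    0    0
  d   0    0    1    1    1    1
  b   0    0    1    1    1    1
  b   0    0    1    1    1    1
  b   0    0    1    1    1    1
LCS length = dp[6][5] = 1

1


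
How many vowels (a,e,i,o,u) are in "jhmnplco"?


Input: jhmnplco
Checking each character:
  'j' at position 0: consonant
  'h' at position 1: consonant
  'm' at position 2: consonant
  'n' at position 3: consonant
  'p' at position 4: consonant
  'l' at position 5: consonant
  'c' at position 6: consonant
  'o' at position 7: vowel (running total: 1)
Total vowels: 1

1


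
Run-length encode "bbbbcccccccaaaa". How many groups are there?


Input: bbbbcccccccaaaa
Scanning for consecutive runs:
  Group 1: 'b' x 4 (positions 0-3)
  Group 2: 'c' x 7 (positions 4-10)
  Group 3: 'a' x 4 (positions 11-14)
Total groups: 3

3


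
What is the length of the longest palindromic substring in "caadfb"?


Input: "caadfb"
Checking substrings for palindromes:
  [1:3] "aa" (len 2) => palindrome
Longest palindromic substring: "aa" with length 2

2


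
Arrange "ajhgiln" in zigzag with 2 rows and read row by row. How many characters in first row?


Zigzag "ajhgiln" into 2 rows:
Placing characters:
  'a' => row 0
  'j' => row 1
  'h' => row 0
  'g' => row 1
  'i' => row 0
  'l' => row 1
  'n' => row 0
Rows:
  Row 0: "ahin"
  Row 1: "jgl"
First row length: 4

4


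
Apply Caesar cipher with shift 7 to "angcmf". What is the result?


Caesar cipher: shift "angcmf" by 7
  'a' (pos 0) + 7 = pos 7 = 'h'
  'n' (pos 13) + 7 = pos 20 = 'u'
  'g' (pos 6) + 7 = pos 13 = 'n'
  'c' (pos 2) + 7 = pos 9 = 'j'
  'm' (pos 12) + 7 = pos 19 = 't'
  'f' (pos 5) + 7 = pos 12 = 'm'
Result: hunjtm

hunjtm


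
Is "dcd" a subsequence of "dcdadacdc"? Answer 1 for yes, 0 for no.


Check if "dcd" is a subsequence of "dcdadacdc"
Greedy scan:
  Position 0 ('d'): matches sub[0] = 'd'
  Position 1 ('c'): matches sub[1] = 'c'
  Position 2 ('d'): matches sub[2] = 'd'
  Position 3 ('a'): no match needed
  Position 4 ('d'): no match needed
  Position 5 ('a'): no match needed
  Position 6 ('c'): no match needed
  Position 7 ('d'): no match needed
  Position 8 ('c'): no match needed
All 3 characters matched => is a subsequence

1


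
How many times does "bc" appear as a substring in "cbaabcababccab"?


Searching for "bc" in "cbaabcababccab"
Scanning each position:
  Position 0: "cb" => no
  Position 1: "ba" => no
  Position 2: "aa" => no
  Position 3: "ab" => no
  Position 4: "bc" => MATCH
  Position 5: "ca" => no
  Position 6: "ab" => no
  Position 7: "ba" => no
  Position 8: "ab" => no
  Position 9: "bc" => MATCH
  Position 10: "cc" => no
  Position 11: "ca" => no
  Position 12: "ab" => no
Total occurrences: 2

2


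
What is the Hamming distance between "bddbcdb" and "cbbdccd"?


Comparing "bddbcdb" and "cbbdccd" position by position:
  Position 0: 'b' vs 'c' => differ
  Position 1: 'd' vs 'b' => differ
  Position 2: 'd' vs 'b' => differ
  Position 3: 'b' vs 'd' => differ
  Position 4: 'c' vs 'c' => same
  Position 5: 'd' vs 'c' => differ
  Position 6: 'b' vs 'd' => differ
Total differences (Hamming distance): 6

6


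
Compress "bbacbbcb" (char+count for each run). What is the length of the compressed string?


Input: bbacbbcb
Runs:
  'b' x 2 => "b2"
  'a' x 1 => "a1"
  'c' x 1 => "c1"
  'b' x 2 => "b2"
  'c' x 1 => "c1"
  'b' x 1 => "b1"
Compressed: "b2a1c1b2c1b1"
Compressed length: 12

12


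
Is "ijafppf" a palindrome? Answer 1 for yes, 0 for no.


Input: ijafppf
Reversed: fppfaji
  Compare pos 0 ('i') with pos 6 ('f'): MISMATCH
  Compare pos 1 ('j') with pos 5 ('p'): MISMATCH
  Compare pos 2 ('a') with pos 4 ('p'): MISMATCH
Result: not a palindrome

0


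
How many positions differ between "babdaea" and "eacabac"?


Comparing "babdaea" and "eacabac" position by position:
  Position 0: 'b' vs 'e' => DIFFER
  Position 1: 'a' vs 'a' => same
  Position 2: 'b' vs 'c' => DIFFER
  Position 3: 'd' vs 'a' => DIFFER
  Position 4: 'a' vs 'b' => DIFFER
  Position 5: 'e' vs 'a' => DIFFER
  Position 6: 'a' vs 'c' => DIFFER
Positions that differ: 6

6


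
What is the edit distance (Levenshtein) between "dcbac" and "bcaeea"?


Computing edit distance: "dcbac" -> "bcaeea"
DP table:
           b    c    a    e    e    a
      0    1    2    3    4    5    6
  d   1    1    2    3    4    5    6
  c   2    2    1    2    3    4    5
  b   3    2    2    2    3    4    5
  a   4    3    3    2    3    4    4
  c   5    4    3    3    3    4    5
Edit distance = dp[5][6] = 5

5


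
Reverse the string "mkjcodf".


Input: mkjcodf
Reading characters right to left:
  Position 6: 'f'
  Position 5: 'd'
  Position 4: 'o'
  Position 3: 'c'
  Position 2: 'j'
  Position 1: 'k'
  Position 0: 'm'
Reversed: fdocjkm

fdocjkm


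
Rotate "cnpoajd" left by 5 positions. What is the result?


Input: "cnpoajd", rotate left by 5
First 5 characters: "cnpoa"
Remaining characters: "jd"
Concatenate remaining + first: "jd" + "cnpoa" = "jdcnpoa"

jdcnpoa


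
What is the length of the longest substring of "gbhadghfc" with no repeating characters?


Input: "gbhadghfc"
Sliding window (track last position of each char):
  Position 0 ('g'): window [0,0] length 1 -- new best
  Position 1 ('b'): window [0,1] length 2 -- new best
  Position 2 ('h'): window [0,2] length 3 -- new best
  Position 3 ('a'): window [0,3] length 4 -- new best
  Position 4 ('d'): window [0,4] length 5 -- new best
  Position 5 ('g'): repeat (last at 0), move window start to 1
  Position 5 ('g'): window [1,5] length 5
  Position 6 ('h'): repeat (last at 2), move window start to 3
  Position 6 ('h'): window [3,6] length 4
  Position 7 ('f'): window [3,7] length 5
  Position 8 ('c'): window [3,8] length 6 -- new best
Longest substring with no repeats: "adghfc" with length 6

6


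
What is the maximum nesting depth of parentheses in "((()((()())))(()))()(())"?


Input: "((()((()())))(()))()(())"
Tracking depth:
  Position 0 '(': depth becomes 1
  Position 1 '(': depth becomes 2
  Position 2 '(': depth becomes 3
  Position 3 ')': depth becomes 2
  Position 4 '(': depth becomes 3
  Position 5 '(': depth becomes 4
  Position 6 '(': depth becomes 5
  Position 7 ')': depth becomes 4
  Position 8 '(': depth becomes 5
  Position 9 ')': depth becomes 4
  Position 10 ')': depth becomes 3
  Position 11 ')': depth becomes 2
  Position 12 ')': depth becomes 1
  Position 13 '(': depth becomes 2
  Position 14 '(': depth becomes 3
  Position 15 ')': depth becomes 2
  Position 16 ')': depth becomes 1
  Position 17 ')': depth becomes 0
  Position 18 '(': depth becomes 1
  Position 19 ')': depth becomes 0
  Position 20 '(': depth becomes 1
  Position 21 '(': depth becomes 2
  Position 22 ')': depth becomes 1
  Position 23 ')': depth becomes 0
Maximum depth reached: 5

5


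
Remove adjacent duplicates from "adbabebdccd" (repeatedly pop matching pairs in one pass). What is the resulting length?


Input: adbabebdccd
Stack-based adjacent duplicate removal:
  Read 'a': push. Stack: a
  Read 'd': push. Stack: ad
  Read 'b': push. Stack: adb
  Read 'a': push. Stack: adba
  Read 'b': push. Stack: adbab
  Read 'e': push. Stack: adbabe
  Read 'b': push. Stack: adbabeb
  Read 'd': push. Stack: adbabebd
  Read 'c': push. Stack: adbabebdc
  Read 'c': matches stack top 'c' => pop. Stack: adbabebd
  Read 'd': matches stack top 'd' => pop. Stack: adbabeb
Final stack: "adbabeb" (length 7)

7


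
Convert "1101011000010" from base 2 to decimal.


Input: "1101011000010" in base 2
Positional expansion:
  Digit '1' (value 1) x 2^12 = 4096
  Digit '1' (value 1) x 2^11 = 2048
  Digit '0' (value 0) x 2^10 = 0
  Digit '1' (value 1) x 2^9 = 512
  Digit '0' (value 0) x 2^8 = 0
  Digit '1' (value 1) x 2^7 = 128
  Digit '1' (value 1) x 2^6 = 64
  Digit '0' (value 0) x 2^5 = 0
  Digit '0' (value 0) x 2^4 = 0
  Digit '0' (value 0) x 2^3 = 0
  Digit '0' (value 0) x 2^2 = 0
  Digit '1' (value 1) x 2^1 = 2
  Digit '0' (value 0) x 2^0 = 0
Sum = 6850

6850


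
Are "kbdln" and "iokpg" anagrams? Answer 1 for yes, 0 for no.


Strings: "kbdln", "iokpg"
Sorted first:  bdkln
Sorted second: gikop
Differ at position 0: 'b' vs 'g' => not anagrams

0


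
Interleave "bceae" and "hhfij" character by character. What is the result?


Interleaving "bceae" and "hhfij":
  Position 0: 'b' from first, 'h' from second => "bh"
  Position 1: 'c' from first, 'h' from second => "ch"
  Position 2: 'e' from first, 'f' from second => "ef"
  Position 3: 'a' from first, 'i' from second => "ai"
  Position 4: 'e' from first, 'j' from second => "ej"
Result: bhchefaiej

bhchefaiej


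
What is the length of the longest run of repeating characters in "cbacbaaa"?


Input: "cbacbaaa"
Scanning for longest run:
  Position 1 ('b'): new char, reset run to 1
  Position 2 ('a'): new char, reset run to 1
  Position 3 ('c'): new char, reset run to 1
  Position 4 ('b'): new char, reset run to 1
  Position 5 ('a'): new char, reset run to 1
  Position 6 ('a'): continues run of 'a', length=2
  Position 7 ('a'): continues run of 'a', length=3
Longest run: 'a' with length 3

3


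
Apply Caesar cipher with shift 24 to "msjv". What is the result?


Caesar cipher: shift "msjv" by 24
  'm' (pos 12) + 24 = pos 10 = 'k'
  's' (pos 18) + 24 = pos 16 = 'q'
  'j' (pos 9) + 24 = pos 7 = 'h'
  'v' (pos 21) + 24 = pos 19 = 't'
Result: kqht

kqht


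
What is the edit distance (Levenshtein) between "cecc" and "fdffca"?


Computing edit distance: "cecc" -> "fdffca"
DP table:
           f    d    f    f    c    a
      0    1    2    3    4    5    6
  c   1    1    2    3    4    4    5
  e   2    2    2    3    4    5    5
  c   3    3    3    3    4    4    5
  c   4    4    4    4    4    4    5
Edit distance = dp[4][6] = 5

5


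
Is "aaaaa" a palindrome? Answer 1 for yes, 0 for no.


Input: aaaaa
Reversed: aaaaa
  Compare pos 0 ('a') with pos 4 ('a'): match
  Compare pos 1 ('a') with pos 3 ('a'): match
Result: palindrome

1


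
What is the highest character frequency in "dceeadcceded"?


Input: dceeadcceded
Character counts:
  'a': 1
  'c': 3
  'd': 4
  'e': 4
Maximum frequency: 4

4


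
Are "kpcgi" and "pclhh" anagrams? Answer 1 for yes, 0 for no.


Strings: "kpcgi", "pclhh"
Sorted first:  cgikp
Sorted second: chhlp
Differ at position 1: 'g' vs 'h' => not anagrams

0


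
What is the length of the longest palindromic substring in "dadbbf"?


Input: "dadbbf"
Checking substrings for palindromes:
  [0:3] "dad" (len 3) => palindrome
  [3:5] "bb" (len 2) => palindrome
Longest palindromic substring: "dad" with length 3

3


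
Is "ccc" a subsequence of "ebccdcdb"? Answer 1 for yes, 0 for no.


Check if "ccc" is a subsequence of "ebccdcdb"
Greedy scan:
  Position 0 ('e'): no match needed
  Position 1 ('b'): no match needed
  Position 2 ('c'): matches sub[0] = 'c'
  Position 3 ('c'): matches sub[1] = 'c'
  Position 4 ('d'): no match needed
  Position 5 ('c'): matches sub[2] = 'c'
  Position 6 ('d'): no match needed
  Position 7 ('b'): no match needed
All 3 characters matched => is a subsequence

1


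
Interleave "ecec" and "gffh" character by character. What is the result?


Interleaving "ecec" and "gffh":
  Position 0: 'e' from first, 'g' from second => "eg"
  Position 1: 'c' from first, 'f' from second => "cf"
  Position 2: 'e' from first, 'f' from second => "ef"
  Position 3: 'c' from first, 'h' from second => "ch"
Result: egcfefch

egcfefch


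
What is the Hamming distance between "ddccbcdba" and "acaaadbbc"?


Comparing "ddccbcdba" and "acaaadbbc" position by position:
  Position 0: 'd' vs 'a' => differ
  Position 1: 'd' vs 'c' => differ
  Position 2: 'c' vs 'a' => differ
  Position 3: 'c' vs 'a' => differ
  Position 4: 'b' vs 'a' => differ
  Position 5: 'c' vs 'd' => differ
  Position 6: 'd' vs 'b' => differ
  Position 7: 'b' vs 'b' => same
  Position 8: 'a' vs 'c' => differ
Total differences (Hamming distance): 8

8


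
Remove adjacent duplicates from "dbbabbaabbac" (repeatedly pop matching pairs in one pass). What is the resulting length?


Input: dbbabbaabbac
Stack-based adjacent duplicate removal:
  Read 'd': push. Stack: d
  Read 'b': push. Stack: db
  Read 'b': matches stack top 'b' => pop. Stack: d
  Read 'a': push. Stack: da
  Read 'b': push. Stack: dab
  Read 'b': matches stack top 'b' => pop. Stack: da
  Read 'a': matches stack top 'a' => pop. Stack: d
  Read 'a': push. Stack: da
  Read 'b': push. Stack: dab
  Read 'b': matches stack top 'b' => pop. Stack: da
  Read 'a': matches stack top 'a' => pop. Stack: d
  Read 'c': push. Stack: dc
Final stack: "dc" (length 2)

2


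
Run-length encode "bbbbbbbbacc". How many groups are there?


Input: bbbbbbbbacc
Scanning for consecutive runs:
  Group 1: 'b' x 8 (positions 0-7)
  Group 2: 'a' x 1 (positions 8-8)
  Group 3: 'c' x 2 (positions 9-10)
Total groups: 3

3


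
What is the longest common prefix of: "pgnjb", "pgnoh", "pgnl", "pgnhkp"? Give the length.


Words: pgnjb, pgnoh, pgnl, pgnhkp
  Position 0: all 'p' => match
  Position 1: all 'g' => match
  Position 2: all 'n' => match
  Position 3: ('j', 'o', 'l', 'h') => mismatch, stop
LCP = "pgn" (length 3)

3


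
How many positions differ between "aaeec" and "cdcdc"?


Comparing "aaeec" and "cdcdc" position by position:
  Position 0: 'a' vs 'c' => DIFFER
  Position 1: 'a' vs 'd' => DIFFER
  Position 2: 'e' vs 'c' => DIFFER
  Position 3: 'e' vs 'd' => DIFFER
  Position 4: 'c' vs 'c' => same
Positions that differ: 4

4


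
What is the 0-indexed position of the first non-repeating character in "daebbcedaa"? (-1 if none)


Input: daebbcedaa
Character frequencies:
  'a': 3
  'b': 2
  'c': 1
  'd': 2
  'e': 2
Scanning left to right for freq == 1:
  Position 0 ('d'): freq=2, skip
  Position 1 ('a'): freq=3, skip
  Position 2 ('e'): freq=2, skip
  Position 3 ('b'): freq=2, skip
  Position 4 ('b'): freq=2, skip
  Position 5 ('c'): unique! => answer = 5

5


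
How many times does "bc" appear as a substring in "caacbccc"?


Searching for "bc" in "caacbccc"
Scanning each position:
  Position 0: "ca" => no
  Position 1: "aa" => no
  Position 2: "ac" => no
  Position 3: "cb" => no
  Position 4: "bc" => MATCH
  Position 5: "cc" => no
  Position 6: "cc" => no
Total occurrences: 1

1


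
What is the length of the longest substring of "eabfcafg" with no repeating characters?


Input: "eabfcafg"
Sliding window (track last position of each char):
  Position 0 ('e'): window [0,0] length 1 -- new best
  Position 1 ('a'): window [0,1] length 2 -- new best
  Position 2 ('b'): window [0,2] length 3 -- new best
  Position 3 ('f'): window [0,3] length 4 -- new best
  Position 4 ('c'): window [0,4] length 5 -- new best
  Position 5 ('a'): repeat (last at 1), move window start to 2
  Position 5 ('a'): window [2,5] length 4
  Position 6 ('f'): repeat (last at 3), move window start to 4
  Position 6 ('f'): window [4,6] length 3
  Position 7 ('g'): window [4,7] length 4
Longest substring with no repeats: "eabfc" with length 5

5


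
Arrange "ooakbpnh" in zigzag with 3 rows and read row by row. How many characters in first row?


Zigzag "ooakbpnh" into 3 rows:
Placing characters:
  'o' => row 0
  'o' => row 1
  'a' => row 2
  'k' => row 1
  'b' => row 0
  'p' => row 1
  'n' => row 2
  'h' => row 1
Rows:
  Row 0: "ob"
  Row 1: "okph"
  Row 2: "an"
First row length: 2

2


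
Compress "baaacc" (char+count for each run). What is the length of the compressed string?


Input: baaacc
Runs:
  'b' x 1 => "b1"
  'a' x 3 => "a3"
  'c' x 2 => "c2"
Compressed: "b1a3c2"
Compressed length: 6

6


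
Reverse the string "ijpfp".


Input: ijpfp
Reading characters right to left:
  Position 4: 'p'
  Position 3: 'f'
  Position 2: 'p'
  Position 1: 'j'
  Position 0: 'i'
Reversed: pfpji

pfpji


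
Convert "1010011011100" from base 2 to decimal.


Input: "1010011011100" in base 2
Positional expansion:
  Digit '1' (value 1) x 2^12 = 4096
  Digit '0' (value 0) x 2^11 = 0
  Digit '1' (value 1) x 2^10 = 1024
  Digit '0' (value 0) x 2^9 = 0
  Digit '0' (value 0) x 2^8 = 0
  Digit '1' (value 1) x 2^7 = 128
  Digit '1' (value 1) x 2^6 = 64
  Digit '0' (value 0) x 2^5 = 0
  Digit '1' (value 1) x 2^4 = 16
  Digit '1' (value 1) x 2^3 = 8
  Digit '1' (value 1) x 2^2 = 4
  Digit '0' (value 0) x 2^1 = 0
  Digit '0' (value 0) x 2^0 = 0
Sum = 5340

5340


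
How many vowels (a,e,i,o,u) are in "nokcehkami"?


Input: nokcehkami
Checking each character:
  'n' at position 0: consonant
  'o' at position 1: vowel (running total: 1)
  'k' at position 2: consonant
  'c' at position 3: consonant
  'e' at position 4: vowel (running total: 2)
  'h' at position 5: consonant
  'k' at position 6: consonant
  'a' at position 7: vowel (running total: 3)
  'm' at position 8: consonant
  'i' at position 9: vowel (running total: 4)
Total vowels: 4

4


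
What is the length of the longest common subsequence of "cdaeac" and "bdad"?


LCS of "cdaeac" and "bdad"
DP table:
           b    d    a    d
      0    0    0    0    0
  c   0    0    0    0    0
  d   0    0    1    1    1
  a   0    0    1    2    2
  e   0    0    1    2    2
  a   0    0    1    2    2
  c   0    0    1    2    2
LCS length = dp[6][4] = 2

2


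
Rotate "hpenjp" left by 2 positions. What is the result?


Input: "hpenjp", rotate left by 2
First 2 characters: "hp"
Remaining characters: "enjp"
Concatenate remaining + first: "enjp" + "hp" = "enjphp"

enjphp


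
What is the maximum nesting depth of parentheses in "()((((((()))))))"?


Input: "()((((((()))))))"
Tracking depth:
  Position 0 '(': depth becomes 1
  Position 1 ')': depth becomes 0
  Position 2 '(': depth becomes 1
  Position 3 '(': depth becomes 2
  Position 4 '(': depth becomes 3
  Position 5 '(': depth becomes 4
  Position 6 '(': depth becomes 5
  Position 7 '(': depth becomes 6
  Position 8 '(': depth becomes 7
  Position 9 ')': depth becomes 6
  Position 10 ')': depth becomes 5
  Position 11 ')': depth becomes 4
  Position 12 ')': depth becomes 3
  Position 13 ')': depth becomes 2
  Position 14 ')': depth becomes 1
  Position 15 ')': depth becomes 0
Maximum depth reached: 7

7


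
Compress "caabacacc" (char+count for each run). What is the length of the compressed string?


Input: caabacacc
Runs:
  'c' x 1 => "c1"
  'a' x 2 => "a2"
  'b' x 1 => "b1"
  'a' x 1 => "a1"
  'c' x 1 => "c1"
  'a' x 1 => "a1"
  'c' x 2 => "c2"
Compressed: "c1a2b1a1c1a1c2"
Compressed length: 14

14


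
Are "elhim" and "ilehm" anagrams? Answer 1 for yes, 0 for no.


Strings: "elhim", "ilehm"
Sorted first:  ehilm
Sorted second: ehilm
Sorted forms match => anagrams

1


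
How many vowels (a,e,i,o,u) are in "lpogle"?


Input: lpogle
Checking each character:
  'l' at position 0: consonant
  'p' at position 1: consonant
  'o' at position 2: vowel (running total: 1)
  'g' at position 3: consonant
  'l' at position 4: consonant
  'e' at position 5: vowel (running total: 2)
Total vowels: 2

2


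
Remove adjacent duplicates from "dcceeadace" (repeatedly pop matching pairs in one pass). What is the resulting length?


Input: dcceeadace
Stack-based adjacent duplicate removal:
  Read 'd': push. Stack: d
  Read 'c': push. Stack: dc
  Read 'c': matches stack top 'c' => pop. Stack: d
  Read 'e': push. Stack: de
  Read 'e': matches stack top 'e' => pop. Stack: d
  Read 'a': push. Stack: da
  Read 'd': push. Stack: dad
  Read 'a': push. Stack: dada
  Read 'c': push. Stack: dadac
  Read 'e': push. Stack: dadace
Final stack: "dadace" (length 6)

6


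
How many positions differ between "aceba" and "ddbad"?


Comparing "aceba" and "ddbad" position by position:
  Position 0: 'a' vs 'd' => DIFFER
  Position 1: 'c' vs 'd' => DIFFER
  Position 2: 'e' vs 'b' => DIFFER
  Position 3: 'b' vs 'a' => DIFFER
  Position 4: 'a' vs 'd' => DIFFER
Positions that differ: 5

5


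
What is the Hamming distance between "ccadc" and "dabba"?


Comparing "ccadc" and "dabba" position by position:
  Position 0: 'c' vs 'd' => differ
  Position 1: 'c' vs 'a' => differ
  Position 2: 'a' vs 'b' => differ
  Position 3: 'd' vs 'b' => differ
  Position 4: 'c' vs 'a' => differ
Total differences (Hamming distance): 5

5


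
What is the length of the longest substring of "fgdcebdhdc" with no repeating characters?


Input: "fgdcebdhdc"
Sliding window (track last position of each char):
  Position 0 ('f'): window [0,0] length 1 -- new best
  Position 1 ('g'): window [0,1] length 2 -- new best
  Position 2 ('d'): window [0,2] length 3 -- new best
  Position 3 ('c'): window [0,3] length 4 -- new best
  Position 4 ('e'): window [0,4] length 5 -- new best
  Position 5 ('b'): window [0,5] length 6 -- new best
  Position 6 ('d'): repeat (last at 2), move window start to 3
  Position 6 ('d'): window [3,6] length 4
  Position 7 ('h'): window [3,7] length 5
  Position 8 ('d'): repeat (last at 6), move window start to 7
  Position 8 ('d'): window [7,8] length 2
  Position 9 ('c'): window [7,9] length 3
Longest substring with no repeats: "fgdceb" with length 6

6


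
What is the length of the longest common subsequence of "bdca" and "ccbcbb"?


LCS of "bdca" and "ccbcbb"
DP table:
           c    c    b    c    b    b
      0    0    0    0    0    0    0
  b   0    0    0    1    1    1    1
  d   0    0    0    1    1    1    1
  c   0    1    1    1    2    2    2
  a   0    1    1    1    2    2    2
LCS length = dp[4][6] = 2

2


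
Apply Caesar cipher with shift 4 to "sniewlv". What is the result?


Caesar cipher: shift "sniewlv" by 4
  's' (pos 18) + 4 = pos 22 = 'w'
  'n' (pos 13) + 4 = pos 17 = 'r'
  'i' (pos 8) + 4 = pos 12 = 'm'
  'e' (pos 4) + 4 = pos 8 = 'i'
  'w' (pos 22) + 4 = pos 0 = 'a'
  'l' (pos 11) + 4 = pos 15 = 'p'
  'v' (pos 21) + 4 = pos 25 = 'z'
Result: wrmiapz

wrmiapz


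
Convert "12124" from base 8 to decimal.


Input: "12124" in base 8
Positional expansion:
  Digit '1' (value 1) x 8^4 = 4096
  Digit '2' (value 2) x 8^3 = 1024
  Digit '1' (value 1) x 8^2 = 64
  Digit '2' (value 2) x 8^1 = 16
  Digit '4' (value 4) x 8^0 = 4
Sum = 5204

5204


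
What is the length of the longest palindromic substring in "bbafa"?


Input: "bbafa"
Checking substrings for palindromes:
  [2:5] "afa" (len 3) => palindrome
  [0:2] "bb" (len 2) => palindrome
Longest palindromic substring: "afa" with length 3

3


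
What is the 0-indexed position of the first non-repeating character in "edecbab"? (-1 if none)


Input: edecbab
Character frequencies:
  'a': 1
  'b': 2
  'c': 1
  'd': 1
  'e': 2
Scanning left to right for freq == 1:
  Position 0 ('e'): freq=2, skip
  Position 1 ('d'): unique! => answer = 1

1


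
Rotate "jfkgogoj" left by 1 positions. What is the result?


Input: "jfkgogoj", rotate left by 1
First 1 characters: "j"
Remaining characters: "fkgogoj"
Concatenate remaining + first: "fkgogoj" + "j" = "fkgogojj"

fkgogojj


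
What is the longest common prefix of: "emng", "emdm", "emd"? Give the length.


Words: emng, emdm, emd
  Position 0: all 'e' => match
  Position 1: all 'm' => match
  Position 2: ('n', 'd', 'd') => mismatch, stop
LCP = "em" (length 2)

2


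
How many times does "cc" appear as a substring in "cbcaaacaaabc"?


Searching for "cc" in "cbcaaacaaabc"
Scanning each position:
  Position 0: "cb" => no
  Position 1: "bc" => no
  Position 2: "ca" => no
  Position 3: "aa" => no
  Position 4: "aa" => no
  Position 5: "ac" => no
  Position 6: "ca" => no
  Position 7: "aa" => no
  Position 8: "aa" => no
  Position 9: "ab" => no
  Position 10: "bc" => no
Total occurrences: 0

0


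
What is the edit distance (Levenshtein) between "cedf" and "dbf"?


Computing edit distance: "cedf" -> "dbf"
DP table:
           d    b    f
      0    1    2    3
  c   1    1    2    3
  e   2    2    2    3
  d   3    2    3    3
  f   4    3    3    3
Edit distance = dp[4][3] = 3

3


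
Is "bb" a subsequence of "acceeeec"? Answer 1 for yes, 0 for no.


Check if "bb" is a subsequence of "acceeeec"
Greedy scan:
  Position 0 ('a'): no match needed
  Position 1 ('c'): no match needed
  Position 2 ('c'): no match needed
  Position 3 ('e'): no match needed
  Position 4 ('e'): no match needed
  Position 5 ('e'): no match needed
  Position 6 ('e'): no match needed
  Position 7 ('c'): no match needed
Only matched 0/2 characters => not a subsequence

0


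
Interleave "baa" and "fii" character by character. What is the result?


Interleaving "baa" and "fii":
  Position 0: 'b' from first, 'f' from second => "bf"
  Position 1: 'a' from first, 'i' from second => "ai"
  Position 2: 'a' from first, 'i' from second => "ai"
Result: bfaiai

bfaiai


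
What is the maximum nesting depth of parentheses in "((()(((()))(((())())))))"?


Input: "((()(((()))(((())())))))"
Tracking depth:
  Position 0 '(': depth becomes 1
  Position 1 '(': depth becomes 2
  Position 2 '(': depth becomes 3
  Position 3 ')': depth becomes 2
  Position 4 '(': depth becomes 3
  Position 5 '(': depth becomes 4
  Position 6 '(': depth becomes 5
  Position 7 '(': depth becomes 6
  Position 8 ')': depth becomes 5
  Position 9 ')': depth becomes 4
  Position 10 ')': depth becomes 3
  Position 11 '(': depth becomes 4
  Position 12 '(': depth becomes 5
  Position 13 '(': depth becomes 6
  Position 14 '(': depth becomes 7
  Position 15 ')': depth becomes 6
  Position 16 ')': depth becomes 5
  Position 17 '(': depth becomes 6
  Position 18 ')': depth becomes 5
  Position 19 ')': depth becomes 4
  Position 20 ')': depth becomes 3
  Position 21 ')': depth becomes 2
  Position 22 ')': depth becomes 1
  Position 23 ')': depth becomes 0
Maximum depth reached: 7

7


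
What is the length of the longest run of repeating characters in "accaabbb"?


Input: "accaabbb"
Scanning for longest run:
  Position 1 ('c'): new char, reset run to 1
  Position 2 ('c'): continues run of 'c', length=2
  Position 3 ('a'): new char, reset run to 1
  Position 4 ('a'): continues run of 'a', length=2
  Position 5 ('b'): new char, reset run to 1
  Position 6 ('b'): continues run of 'b', length=2
  Position 7 ('b'): continues run of 'b', length=3
Longest run: 'b' with length 3

3


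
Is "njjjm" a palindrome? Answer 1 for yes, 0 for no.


Input: njjjm
Reversed: mjjjn
  Compare pos 0 ('n') with pos 4 ('m'): MISMATCH
  Compare pos 1 ('j') with pos 3 ('j'): match
Result: not a palindrome

0


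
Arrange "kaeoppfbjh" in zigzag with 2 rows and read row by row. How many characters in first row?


Zigzag "kaeoppfbjh" into 2 rows:
Placing characters:
  'k' => row 0
  'a' => row 1
  'e' => row 0
  'o' => row 1
  'p' => row 0
  'p' => row 1
  'f' => row 0
  'b' => row 1
  'j' => row 0
  'h' => row 1
Rows:
  Row 0: "kepfj"
  Row 1: "aopbh"
First row length: 5

5


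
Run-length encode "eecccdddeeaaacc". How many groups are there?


Input: eecccdddeeaaacc
Scanning for consecutive runs:
  Group 1: 'e' x 2 (positions 0-1)
  Group 2: 'c' x 3 (positions 2-4)
  Group 3: 'd' x 3 (positions 5-7)
  Group 4: 'e' x 2 (positions 8-9)
  Group 5: 'a' x 3 (positions 10-12)
  Group 6: 'c' x 2 (positions 13-14)
Total groups: 6

6


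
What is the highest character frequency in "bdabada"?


Input: bdabada
Character counts:
  'a': 3
  'b': 2
  'd': 2
Maximum frequency: 3

3


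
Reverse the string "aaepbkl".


Input: aaepbkl
Reading characters right to left:
  Position 6: 'l'
  Position 5: 'k'
  Position 4: 'b'
  Position 3: 'p'
  Position 2: 'e'
  Position 1: 'a'
  Position 0: 'a'
Reversed: lkbpeaa

lkbpeaa


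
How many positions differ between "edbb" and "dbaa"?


Comparing "edbb" and "dbaa" position by position:
  Position 0: 'e' vs 'd' => DIFFER
  Position 1: 'd' vs 'b' => DIFFER
  Position 2: 'b' vs 'a' => DIFFER
  Position 3: 'b' vs 'a' => DIFFER
Positions that differ: 4

4


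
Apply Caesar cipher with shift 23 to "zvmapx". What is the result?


Caesar cipher: shift "zvmapx" by 23
  'z' (pos 25) + 23 = pos 22 = 'w'
  'v' (pos 21) + 23 = pos 18 = 's'
  'm' (pos 12) + 23 = pos 9 = 'j'
  'a' (pos 0) + 23 = pos 23 = 'x'
  'p' (pos 15) + 23 = pos 12 = 'm'
  'x' (pos 23) + 23 = pos 20 = 'u'
Result: wsjxmu

wsjxmu


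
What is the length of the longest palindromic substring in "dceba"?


Input: "dceba"
Checking substrings for palindromes:
  No multi-char palindromic substrings found
Longest palindromic substring: "d" with length 1

1


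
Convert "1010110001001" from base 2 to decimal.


Input: "1010110001001" in base 2
Positional expansion:
  Digit '1' (value 1) x 2^12 = 4096
  Digit '0' (value 0) x 2^11 = 0
  Digit '1' (value 1) x 2^10 = 1024
  Digit '0' (value 0) x 2^9 = 0
  Digit '1' (value 1) x 2^8 = 256
  Digit '1' (value 1) x 2^7 = 128
  Digit '0' (value 0) x 2^6 = 0
  Digit '0' (value 0) x 2^5 = 0
  Digit '0' (value 0) x 2^4 = 0
  Digit '1' (value 1) x 2^3 = 8
  Digit '0' (value 0) x 2^2 = 0
  Digit '0' (value 0) x 2^1 = 0
  Digit '1' (value 1) x 2^0 = 1
Sum = 5513

5513


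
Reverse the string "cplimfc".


Input: cplimfc
Reading characters right to left:
  Position 6: 'c'
  Position 5: 'f'
  Position 4: 'm'
  Position 3: 'i'
  Position 2: 'l'
  Position 1: 'p'
  Position 0: 'c'
Reversed: cfmilpc

cfmilpc


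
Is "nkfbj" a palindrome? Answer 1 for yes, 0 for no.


Input: nkfbj
Reversed: jbfkn
  Compare pos 0 ('n') with pos 4 ('j'): MISMATCH
  Compare pos 1 ('k') with pos 3 ('b'): MISMATCH
Result: not a palindrome

0


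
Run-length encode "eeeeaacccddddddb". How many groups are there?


Input: eeeeaacccddddddb
Scanning for consecutive runs:
  Group 1: 'e' x 4 (positions 0-3)
  Group 2: 'a' x 2 (positions 4-5)
  Group 3: 'c' x 3 (positions 6-8)
  Group 4: 'd' x 6 (positions 9-14)
  Group 5: 'b' x 1 (positions 15-15)
Total groups: 5

5


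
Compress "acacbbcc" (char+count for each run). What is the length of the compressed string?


Input: acacbbcc
Runs:
  'a' x 1 => "a1"
  'c' x 1 => "c1"
  'a' x 1 => "a1"
  'c' x 1 => "c1"
  'b' x 2 => "b2"
  'c' x 2 => "c2"
Compressed: "a1c1a1c1b2c2"
Compressed length: 12

12


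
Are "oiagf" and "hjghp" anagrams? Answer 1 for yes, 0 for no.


Strings: "oiagf", "hjghp"
Sorted first:  afgio
Sorted second: ghhjp
Differ at position 0: 'a' vs 'g' => not anagrams

0


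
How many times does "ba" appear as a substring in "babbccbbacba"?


Searching for "ba" in "babbccbbacba"
Scanning each position:
  Position 0: "ba" => MATCH
  Position 1: "ab" => no
  Position 2: "bb" => no
  Position 3: "bc" => no
  Position 4: "cc" => no
  Position 5: "cb" => no
  Position 6: "bb" => no
  Position 7: "ba" => MATCH
  Position 8: "ac" => no
  Position 9: "cb" => no
  Position 10: "ba" => MATCH
Total occurrences: 3

3


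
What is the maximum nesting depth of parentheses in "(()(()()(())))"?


Input: "(()(()()(())))"
Tracking depth:
  Position 0 '(': depth becomes 1
  Position 1 '(': depth becomes 2
  Position 2 ')': depth becomes 1
  Position 3 '(': depth becomes 2
  Position 4 '(': depth becomes 3
  Position 5 ')': depth becomes 2
  Position 6 '(': depth becomes 3
  Position 7 ')': depth becomes 2
  Position 8 '(': depth becomes 3
  Position 9 '(': depth becomes 4
  Position 10 ')': depth becomes 3
  Position 11 ')': depth becomes 2
  Position 12 ')': depth becomes 1
  Position 13 ')': depth becomes 0
Maximum depth reached: 4

4


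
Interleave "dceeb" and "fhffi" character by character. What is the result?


Interleaving "dceeb" and "fhffi":
  Position 0: 'd' from first, 'f' from second => "df"
  Position 1: 'c' from first, 'h' from second => "ch"
  Position 2: 'e' from first, 'f' from second => "ef"
  Position 3: 'e' from first, 'f' from second => "ef"
  Position 4: 'b' from first, 'i' from second => "bi"
Result: dfchefefbi

dfchefefbi


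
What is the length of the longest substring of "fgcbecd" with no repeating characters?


Input: "fgcbecd"
Sliding window (track last position of each char):
  Position 0 ('f'): window [0,0] length 1 -- new best
  Position 1 ('g'): window [0,1] length 2 -- new best
  Position 2 ('c'): window [0,2] length 3 -- new best
  Position 3 ('b'): window [0,3] length 4 -- new best
  Position 4 ('e'): window [0,4] length 5 -- new best
  Position 5 ('c'): repeat (last at 2), move window start to 3
  Position 5 ('c'): window [3,5] length 3
  Position 6 ('d'): window [3,6] length 4
Longest substring with no repeats: "fgcbe" with length 5

5


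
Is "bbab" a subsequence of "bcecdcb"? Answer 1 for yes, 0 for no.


Check if "bbab" is a subsequence of "bcecdcb"
Greedy scan:
  Position 0 ('b'): matches sub[0] = 'b'
  Position 1 ('c'): no match needed
  Position 2 ('e'): no match needed
  Position 3 ('c'): no match needed
  Position 4 ('d'): no match needed
  Position 5 ('c'): no match needed
  Position 6 ('b'): matches sub[1] = 'b'
Only matched 2/4 characters => not a subsequence

0


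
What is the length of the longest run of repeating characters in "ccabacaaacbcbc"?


Input: "ccabacaaacbcbc"
Scanning for longest run:
  Position 1 ('c'): continues run of 'c', length=2
  Position 2 ('a'): new char, reset run to 1
  Position 3 ('b'): new char, reset run to 1
  Position 4 ('a'): new char, reset run to 1
  Position 5 ('c'): new char, reset run to 1
  Position 6 ('a'): new char, reset run to 1
  Position 7 ('a'): continues run of 'a', length=2
  Position 8 ('a'): continues run of 'a', length=3
  Position 9 ('c'): new char, reset run to 1
  Position 10 ('b'): new char, reset run to 1
  Position 11 ('c'): new char, reset run to 1
  Position 12 ('b'): new char, reset run to 1
  Position 13 ('c'): new char, reset run to 1
Longest run: 'a' with length 3

3


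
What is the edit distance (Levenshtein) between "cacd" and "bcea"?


Computing edit distance: "cacd" -> "bcea"
DP table:
           b    c    e    a
      0    1    2    3    4
  c   1    1    1    2    3
  a   2    2    2    2    2
  c   3    3    2    3    3
  d   4    4    3    3    4
Edit distance = dp[4][4] = 4

4


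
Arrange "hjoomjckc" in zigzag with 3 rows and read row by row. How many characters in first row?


Zigzag "hjoomjckc" into 3 rows:
Placing characters:
  'h' => row 0
  'j' => row 1
  'o' => row 2
  'o' => row 1
  'm' => row 0
  'j' => row 1
  'c' => row 2
  'k' => row 1
  'c' => row 0
Rows:
  Row 0: "hmc"
  Row 1: "jojk"
  Row 2: "oc"
First row length: 3

3


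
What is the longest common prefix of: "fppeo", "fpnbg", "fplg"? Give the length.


Words: fppeo, fpnbg, fplg
  Position 0: all 'f' => match
  Position 1: all 'p' => match
  Position 2: ('p', 'n', 'l') => mismatch, stop
LCP = "fp" (length 2)

2
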